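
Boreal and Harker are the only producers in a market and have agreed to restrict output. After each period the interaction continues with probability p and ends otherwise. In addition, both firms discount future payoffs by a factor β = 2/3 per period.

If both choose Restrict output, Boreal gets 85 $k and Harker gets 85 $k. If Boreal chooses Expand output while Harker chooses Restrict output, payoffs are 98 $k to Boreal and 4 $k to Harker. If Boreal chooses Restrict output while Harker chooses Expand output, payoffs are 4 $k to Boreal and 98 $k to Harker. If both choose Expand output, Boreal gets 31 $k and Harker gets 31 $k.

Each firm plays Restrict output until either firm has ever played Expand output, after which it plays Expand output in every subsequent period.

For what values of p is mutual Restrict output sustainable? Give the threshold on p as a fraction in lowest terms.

Expected continuation weight on next period's payoff is β·p = 2/3·p, which plays the role of the discount factor.
Cooperation requires 2/3·p ≥ (98−85)/(98−31) = 13/67, hence p ≥ 39/134.

39/134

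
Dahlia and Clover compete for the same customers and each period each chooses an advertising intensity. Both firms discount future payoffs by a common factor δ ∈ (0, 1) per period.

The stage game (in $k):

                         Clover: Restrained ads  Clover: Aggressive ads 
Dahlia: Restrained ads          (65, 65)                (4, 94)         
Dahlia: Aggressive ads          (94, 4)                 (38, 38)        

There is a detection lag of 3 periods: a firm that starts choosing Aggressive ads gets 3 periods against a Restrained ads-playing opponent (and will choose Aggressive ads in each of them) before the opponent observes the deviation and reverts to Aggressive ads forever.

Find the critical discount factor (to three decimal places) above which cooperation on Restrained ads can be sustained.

Deviating for the 3 undetected periods gains 94−65 = 29 per period over cooperation, then loses 65−38 = 27 per period forever once punishment starts.
Gain: 29(1 + δ + … + δ^2); loss: 27·δ^3/(1−δ).
No profitable deviation ⇔ 29(1−δ^3) ≤ 27·δ^3, i.e. δ^3 ≥ 29/(29+27) = 29/56.
Hence δ ≥ (29/56)^(1/3) ≈ 0.803.

0.803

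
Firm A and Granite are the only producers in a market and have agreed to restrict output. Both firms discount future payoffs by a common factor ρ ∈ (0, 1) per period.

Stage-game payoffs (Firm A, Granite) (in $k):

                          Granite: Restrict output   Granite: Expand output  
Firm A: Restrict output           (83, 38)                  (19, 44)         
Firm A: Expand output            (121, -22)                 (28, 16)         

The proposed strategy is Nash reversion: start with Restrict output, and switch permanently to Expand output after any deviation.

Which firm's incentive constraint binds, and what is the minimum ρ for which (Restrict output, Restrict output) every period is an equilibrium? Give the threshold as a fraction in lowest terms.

Firm A; ρ ≥ 38/93

Firm A's threshold: (121−83)/(121−28) = 38/93.
Granite's threshold: (44−38)/(44−16) = 3/14.
38/93 > 3/14, so Firm A binds and ρ* = 38/93.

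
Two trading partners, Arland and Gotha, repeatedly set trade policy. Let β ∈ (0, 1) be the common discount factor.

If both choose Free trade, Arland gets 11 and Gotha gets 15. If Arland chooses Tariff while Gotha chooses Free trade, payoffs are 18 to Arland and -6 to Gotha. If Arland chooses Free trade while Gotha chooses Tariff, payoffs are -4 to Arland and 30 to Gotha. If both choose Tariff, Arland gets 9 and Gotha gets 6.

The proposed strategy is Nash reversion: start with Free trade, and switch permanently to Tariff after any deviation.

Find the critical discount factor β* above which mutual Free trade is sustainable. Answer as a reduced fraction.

7/9

Arland: cooperation gives 11 each period; deviation gives 18 once then 9 forever.
  11/(1−β) ≥ 18 + 9β/(1−β) ⇒ β ≥ 7/9.
Gotha: cooperation gives 15 each period; deviation gives 30 once then 6 forever.
  β ≥ 15/24 = 5/8.
Both must hold, so the binding constraint is Arland's: β ≥ 7/9.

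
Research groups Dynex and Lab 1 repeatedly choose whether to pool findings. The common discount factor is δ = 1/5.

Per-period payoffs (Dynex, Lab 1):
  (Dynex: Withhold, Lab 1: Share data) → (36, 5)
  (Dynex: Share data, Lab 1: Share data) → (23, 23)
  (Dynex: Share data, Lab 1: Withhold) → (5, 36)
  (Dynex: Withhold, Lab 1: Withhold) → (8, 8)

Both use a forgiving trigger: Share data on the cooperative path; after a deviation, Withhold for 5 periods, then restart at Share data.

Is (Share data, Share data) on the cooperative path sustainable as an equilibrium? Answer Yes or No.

No

Comparing payoff streams over the 6 periods until play realigns: cooperate → 23(1+δ+…+δ^5); deviate → 36 + 8(δ+…+δ^5).
Cooperation is sustained iff (23−8)(δ+…+δ^5) ≥ 36−23.
δ+…+δ^5 = 1/5·(1−(1/5)^5)/(1−1/5) = 0.2499, and (36−23)/(23−8) = 0.8667.
0.2499 < 0.8667, so cooperation is not sustainable.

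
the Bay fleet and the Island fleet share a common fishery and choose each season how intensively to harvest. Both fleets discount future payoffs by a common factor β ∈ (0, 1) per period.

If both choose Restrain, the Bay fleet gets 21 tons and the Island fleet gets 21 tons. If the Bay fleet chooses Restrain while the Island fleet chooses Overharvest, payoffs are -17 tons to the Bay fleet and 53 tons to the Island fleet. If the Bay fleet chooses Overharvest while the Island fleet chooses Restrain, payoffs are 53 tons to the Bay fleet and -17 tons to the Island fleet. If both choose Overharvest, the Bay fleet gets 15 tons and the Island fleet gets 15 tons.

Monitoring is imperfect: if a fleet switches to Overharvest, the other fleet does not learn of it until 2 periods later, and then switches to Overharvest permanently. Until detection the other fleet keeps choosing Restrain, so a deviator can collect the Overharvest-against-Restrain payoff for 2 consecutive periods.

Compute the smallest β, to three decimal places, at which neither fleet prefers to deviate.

The best deviation is to choose Overharvest for all 2 undetected periods, earning 53 each, then 15 forever once detected.
Deviation value: 53(1−β^2)/(1−β) + 15β^2/(1−β); cooperation value: 21/(1−β).
IC: 21 ≥ 53(1−β^2) + 15β^2 = 53 − 38β^2.
So β^2 ≥ 32/38 = 16/19, giving β ≥ (16/19)^(1/2) ≈ 0.918.

0.918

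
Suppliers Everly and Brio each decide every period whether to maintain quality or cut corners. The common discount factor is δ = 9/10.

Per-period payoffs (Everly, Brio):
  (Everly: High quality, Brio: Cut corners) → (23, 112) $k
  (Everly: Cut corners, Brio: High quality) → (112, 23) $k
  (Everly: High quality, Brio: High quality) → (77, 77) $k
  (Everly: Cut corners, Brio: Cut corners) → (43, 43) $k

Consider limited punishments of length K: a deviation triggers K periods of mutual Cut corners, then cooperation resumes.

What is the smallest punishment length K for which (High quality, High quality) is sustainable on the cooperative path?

2

No profitable deviation requires (77−43)(δ+…+δ^K) ≥ 112−77, i.e. δ+…+δ^K ≥ 35/34 ≈ 1.0294.
With δ = 9/10, the partial sums are K=1: 0.9000, K=2: 1.7100.
K = 2 is the first length at which the sum reaches 1.0294.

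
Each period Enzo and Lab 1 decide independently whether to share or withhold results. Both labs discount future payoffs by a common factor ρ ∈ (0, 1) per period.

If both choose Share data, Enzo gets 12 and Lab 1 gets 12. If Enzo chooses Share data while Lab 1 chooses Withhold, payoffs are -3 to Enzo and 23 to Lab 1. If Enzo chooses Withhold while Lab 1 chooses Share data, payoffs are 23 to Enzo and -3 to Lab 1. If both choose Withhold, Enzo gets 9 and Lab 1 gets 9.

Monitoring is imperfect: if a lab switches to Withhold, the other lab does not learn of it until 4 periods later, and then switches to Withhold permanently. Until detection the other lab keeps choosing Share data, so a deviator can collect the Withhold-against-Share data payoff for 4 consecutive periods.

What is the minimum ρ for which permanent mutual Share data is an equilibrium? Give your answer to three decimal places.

0.941

A deviator earns 23 for 4 periods, then 9 forever; cooperating earns 12 forever. Multiplying the IC by (1−ρ):
12 ≥ 23(1−ρ^4) + 9ρ^4, so 14·ρ^4 ≥ 11 and ρ^4 ≥ 11/14.
ρ ≥ (11/14)^(1/4) ≈ 0.941.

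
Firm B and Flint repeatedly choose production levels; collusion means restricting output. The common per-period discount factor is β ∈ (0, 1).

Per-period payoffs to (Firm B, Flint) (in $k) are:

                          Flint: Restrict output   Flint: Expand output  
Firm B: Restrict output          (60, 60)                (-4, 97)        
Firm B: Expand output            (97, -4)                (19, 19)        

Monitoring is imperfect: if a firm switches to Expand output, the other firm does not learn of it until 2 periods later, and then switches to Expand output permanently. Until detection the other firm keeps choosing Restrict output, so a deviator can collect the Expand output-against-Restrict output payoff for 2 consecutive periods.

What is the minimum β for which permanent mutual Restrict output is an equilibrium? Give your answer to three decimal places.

0.689

A deviator earns 97 for 2 periods, then 19 forever; cooperating earns 60 forever. Multiplying the IC by (1−β):
60 ≥ 97(1−β^2) + 19β^2, so 78·β^2 ≥ 37 and β^2 ≥ 37/78.
β ≥ (37/78)^(1/2) ≈ 0.689.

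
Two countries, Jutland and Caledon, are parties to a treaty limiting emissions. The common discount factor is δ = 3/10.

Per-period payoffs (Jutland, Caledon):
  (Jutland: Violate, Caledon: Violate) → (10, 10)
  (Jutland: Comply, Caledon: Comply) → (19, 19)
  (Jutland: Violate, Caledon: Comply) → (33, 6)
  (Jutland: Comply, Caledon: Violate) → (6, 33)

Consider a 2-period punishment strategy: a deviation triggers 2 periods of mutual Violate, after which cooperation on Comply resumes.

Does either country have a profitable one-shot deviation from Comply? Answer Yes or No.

Yes

A one-shot deviation gives 33 now, then 10 for 2 periods, then back to 19.
Gain from deviating: (33−19) today; loss: (19−10) in each of the next 2 periods.
No-deviation condition: (19−10)(δ+…+δ^2) ≥ 33−19, i.e. δ+…+δ^2 ≥ 14/9.
At δ = 3/10: δ+…+δ^2 = 0.3900 < 1.5556.
So cooperation is not sustainable.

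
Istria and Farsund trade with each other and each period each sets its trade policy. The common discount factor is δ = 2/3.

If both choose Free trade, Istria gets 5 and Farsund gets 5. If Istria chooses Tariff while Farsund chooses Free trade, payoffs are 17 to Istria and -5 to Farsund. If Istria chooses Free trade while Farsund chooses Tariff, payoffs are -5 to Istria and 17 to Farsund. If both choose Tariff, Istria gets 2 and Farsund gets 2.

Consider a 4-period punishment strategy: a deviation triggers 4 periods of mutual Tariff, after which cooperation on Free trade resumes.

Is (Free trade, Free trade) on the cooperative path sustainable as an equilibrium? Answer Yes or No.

No

Comparing payoff streams over the 5 periods until play realigns: cooperate → 5(1+δ+…+δ^4); deviate → 17 + 2(δ+…+δ^4).
Cooperation is sustained iff (5−2)(δ+…+δ^4) ≥ 17−5.
δ+…+δ^4 = 2/3·(1−(2/3)^4)/(1−2/3) = 1.6049, and (17−5)/(5−2) = 4.0000.
1.6049 < 4.0000, so cooperation is not sustainable.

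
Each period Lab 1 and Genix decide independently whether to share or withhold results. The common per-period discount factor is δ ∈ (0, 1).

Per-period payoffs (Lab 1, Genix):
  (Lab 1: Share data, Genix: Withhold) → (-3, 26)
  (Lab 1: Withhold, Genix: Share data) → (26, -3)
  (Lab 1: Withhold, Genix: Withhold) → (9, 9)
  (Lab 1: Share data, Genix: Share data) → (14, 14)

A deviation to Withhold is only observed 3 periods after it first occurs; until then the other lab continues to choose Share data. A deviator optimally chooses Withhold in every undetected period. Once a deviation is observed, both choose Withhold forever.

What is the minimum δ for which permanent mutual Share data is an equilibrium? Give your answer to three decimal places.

0.890

The best deviation is to choose Withhold for all 3 undetected periods, earning 26 each, then 9 forever once detected.
Deviation value: 26(1−δ^3)/(1−δ) + 9δ^3/(1−δ); cooperation value: 14/(1−δ).
IC: 14 ≥ 26(1−δ^3) + 9δ^3 = 26 − 17δ^3.
So δ^3 ≥ 12/17, giving δ ≥ (12/17)^(1/3) ≈ 0.890.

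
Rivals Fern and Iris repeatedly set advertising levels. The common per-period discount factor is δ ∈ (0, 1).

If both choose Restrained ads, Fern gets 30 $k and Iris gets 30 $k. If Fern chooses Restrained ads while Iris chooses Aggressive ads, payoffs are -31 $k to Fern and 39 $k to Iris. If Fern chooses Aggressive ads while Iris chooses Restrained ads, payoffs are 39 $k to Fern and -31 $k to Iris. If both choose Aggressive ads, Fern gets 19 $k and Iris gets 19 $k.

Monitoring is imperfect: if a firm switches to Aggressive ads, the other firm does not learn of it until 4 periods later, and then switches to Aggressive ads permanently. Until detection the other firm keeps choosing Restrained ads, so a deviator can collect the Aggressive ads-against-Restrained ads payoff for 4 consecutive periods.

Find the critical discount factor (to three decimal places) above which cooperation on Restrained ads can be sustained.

The best deviation is to choose Aggressive ads for all 4 undetected periods, earning 39 each, then 19 forever once detected.
Deviation value: 39(1−δ^4)/(1−δ) + 19δ^4/(1−δ); cooperation value: 30/(1−δ).
IC: 30 ≥ 39(1−δ^4) + 19δ^4 = 39 − 20δ^4.
So δ^4 ≥ 9/20, giving δ ≥ (9/20)^(1/4) ≈ 0.819.

0.819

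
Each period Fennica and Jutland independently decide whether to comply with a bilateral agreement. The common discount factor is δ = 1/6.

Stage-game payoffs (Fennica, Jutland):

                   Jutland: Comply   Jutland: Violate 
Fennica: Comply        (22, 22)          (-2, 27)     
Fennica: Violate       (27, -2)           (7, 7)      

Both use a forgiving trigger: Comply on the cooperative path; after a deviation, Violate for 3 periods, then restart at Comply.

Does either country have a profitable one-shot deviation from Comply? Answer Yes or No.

Yes

Comparing payoff streams over the 4 periods until play realigns: cooperate → 22(1+δ+…+δ^3); deviate → 27 + 7(δ+…+δ^3).
Cooperation is sustained iff (22−7)(δ+…+δ^3) ≥ 27−22.
δ+…+δ^3 = 1/6·(1−(1/6)^3)/(1−1/6) = 0.1991, and (27−22)/(22−7) = 0.3333.
0.1991 < 0.3333, so cooperation is not sustainable.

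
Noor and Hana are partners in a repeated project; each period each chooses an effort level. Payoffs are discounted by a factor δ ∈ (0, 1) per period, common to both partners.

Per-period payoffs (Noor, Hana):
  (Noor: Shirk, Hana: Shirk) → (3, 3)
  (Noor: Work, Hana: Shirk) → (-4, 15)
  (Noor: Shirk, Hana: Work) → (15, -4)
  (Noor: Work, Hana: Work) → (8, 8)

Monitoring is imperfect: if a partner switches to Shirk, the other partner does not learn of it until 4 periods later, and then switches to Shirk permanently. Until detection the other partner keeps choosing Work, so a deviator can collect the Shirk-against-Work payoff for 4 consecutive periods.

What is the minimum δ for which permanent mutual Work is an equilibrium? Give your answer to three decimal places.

0.874

The best deviation is to choose Shirk for all 4 undetected periods, earning 15 each, then 3 forever once detected.
Deviation value: 15(1−δ^4)/(1−δ) + 3δ^4/(1−δ); cooperation value: 8/(1−δ).
IC: 8 ≥ 15(1−δ^4) + 3δ^4 = 15 − 12δ^4.
So δ^4 ≥ 7/12, giving δ ≥ (7/12)^(1/4) ≈ 0.874.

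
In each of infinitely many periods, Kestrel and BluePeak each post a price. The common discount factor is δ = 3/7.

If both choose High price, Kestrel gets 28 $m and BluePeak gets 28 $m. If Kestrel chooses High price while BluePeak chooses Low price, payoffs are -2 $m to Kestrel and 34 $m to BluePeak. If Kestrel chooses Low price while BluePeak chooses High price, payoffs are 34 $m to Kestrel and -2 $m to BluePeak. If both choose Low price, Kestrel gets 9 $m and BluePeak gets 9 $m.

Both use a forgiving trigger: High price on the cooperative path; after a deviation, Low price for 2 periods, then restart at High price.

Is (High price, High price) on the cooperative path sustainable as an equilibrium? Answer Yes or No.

Yes

Comparing payoff streams over the 3 periods until play realigns: cooperate → 28(1+δ+…+δ^2); deviate → 34 + 9(δ+…+δ^2).
Cooperation is sustained iff (28−9)(δ+…+δ^2) ≥ 34−28.
δ+…+δ^2 = 3/7·(1−(3/7)^2)/(1−3/7) = 0.6122, and (34−28)/(28−9) = 0.3158.
0.6122 ≥ 0.3158, so cooperation is sustainable.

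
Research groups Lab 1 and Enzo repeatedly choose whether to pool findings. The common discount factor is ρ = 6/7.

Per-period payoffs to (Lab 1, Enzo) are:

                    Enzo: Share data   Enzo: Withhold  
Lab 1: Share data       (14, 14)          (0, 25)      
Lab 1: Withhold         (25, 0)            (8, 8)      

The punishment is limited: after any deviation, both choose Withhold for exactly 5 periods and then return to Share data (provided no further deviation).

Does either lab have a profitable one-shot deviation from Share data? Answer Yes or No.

No

IC: ρ+…+ρ^5 ≥ (25−14)/(14−8) = 11/6.
At ρ = 6/7: partial sum = 3.2240 ≥ 1.8333. Cooperation sustainable.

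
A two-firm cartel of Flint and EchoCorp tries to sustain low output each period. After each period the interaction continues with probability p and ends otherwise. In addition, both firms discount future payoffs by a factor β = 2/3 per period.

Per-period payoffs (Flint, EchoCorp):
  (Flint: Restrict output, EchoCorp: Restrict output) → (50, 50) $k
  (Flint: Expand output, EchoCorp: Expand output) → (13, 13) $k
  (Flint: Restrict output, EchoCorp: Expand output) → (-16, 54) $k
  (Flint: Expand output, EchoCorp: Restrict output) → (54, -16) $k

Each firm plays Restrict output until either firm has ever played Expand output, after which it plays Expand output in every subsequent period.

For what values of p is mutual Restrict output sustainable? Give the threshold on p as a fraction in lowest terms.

With continuation probability p and discount β, the effective per-period discount factor is βp.
Grim-trigger IC: βp ≥ (54−50)/(54−13) = 4/41.
So p ≥ (4/41)/(2/3) = 6/41.

6/41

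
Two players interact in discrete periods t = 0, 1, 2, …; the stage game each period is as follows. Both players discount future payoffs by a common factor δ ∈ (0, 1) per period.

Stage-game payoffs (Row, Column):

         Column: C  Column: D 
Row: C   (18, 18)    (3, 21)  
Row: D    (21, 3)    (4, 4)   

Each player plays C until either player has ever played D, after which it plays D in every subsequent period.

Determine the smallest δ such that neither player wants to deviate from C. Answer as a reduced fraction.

Cooperation forever yields 18 each period: 18/(1−δ).
Deviating yields 21 once, then 4 forever: 21 + 4δ/(1−δ).
No profitable deviation requires 18/(1−δ) ≥ 21 + 4δ/(1−δ).
Multiplying by (1−δ): 18 ≥ 21(1−δ) + 4δ = 21 − 17δ.
So 17δ ≥ 3, i.e. δ ≥ 3/17.

3/17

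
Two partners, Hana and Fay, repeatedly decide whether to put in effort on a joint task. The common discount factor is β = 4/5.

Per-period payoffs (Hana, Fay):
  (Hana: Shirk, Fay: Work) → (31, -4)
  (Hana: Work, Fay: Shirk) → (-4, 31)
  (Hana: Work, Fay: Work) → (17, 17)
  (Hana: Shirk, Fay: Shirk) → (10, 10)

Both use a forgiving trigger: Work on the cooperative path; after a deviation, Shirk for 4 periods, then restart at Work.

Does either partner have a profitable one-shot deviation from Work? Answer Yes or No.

IC: β+…+β^4 ≥ (31−17)/(17−10) = 2.
At β = 4/5: partial sum = 2.3616 ≥ 2.0000. Cooperation sustainable.

No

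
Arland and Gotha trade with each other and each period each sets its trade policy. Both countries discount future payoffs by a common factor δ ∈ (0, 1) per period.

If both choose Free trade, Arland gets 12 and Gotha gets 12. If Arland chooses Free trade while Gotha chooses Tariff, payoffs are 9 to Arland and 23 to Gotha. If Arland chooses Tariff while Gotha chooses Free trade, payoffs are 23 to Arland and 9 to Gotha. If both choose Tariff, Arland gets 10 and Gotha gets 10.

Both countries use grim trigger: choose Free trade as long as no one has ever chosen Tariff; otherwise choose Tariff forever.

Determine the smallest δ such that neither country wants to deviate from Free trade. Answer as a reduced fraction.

11/13

Cooperation forever yields 12 each period: 12/(1−δ).
Deviating yields 23 once, then 10 forever: 23 + 10δ/(1−δ).
No profitable deviation requires 12/(1−δ) ≥ 23 + 10δ/(1−δ).
Multiplying by (1−δ): 12 ≥ 23(1−δ) + 10δ = 23 − 13δ.
So 13δ ≥ 11, i.e. δ ≥ 11/13.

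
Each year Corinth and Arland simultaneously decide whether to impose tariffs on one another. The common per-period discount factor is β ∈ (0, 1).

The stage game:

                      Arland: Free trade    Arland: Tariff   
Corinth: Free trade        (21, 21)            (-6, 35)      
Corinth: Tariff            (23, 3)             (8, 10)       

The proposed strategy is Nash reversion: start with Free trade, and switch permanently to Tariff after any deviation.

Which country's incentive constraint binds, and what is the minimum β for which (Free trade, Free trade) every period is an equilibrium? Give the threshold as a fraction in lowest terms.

For Corinth: deviation gain 23−21 = 2, per-period punishment loss 21−8 = 13. IC gives β ≥ 2/15.
For Arland: gain 14, loss 11 per period, so β ≥ 14/25.
The tighter constraint is Arland's, so cooperation needs β ≥ 14/25.

Arland; β ≥ 14/25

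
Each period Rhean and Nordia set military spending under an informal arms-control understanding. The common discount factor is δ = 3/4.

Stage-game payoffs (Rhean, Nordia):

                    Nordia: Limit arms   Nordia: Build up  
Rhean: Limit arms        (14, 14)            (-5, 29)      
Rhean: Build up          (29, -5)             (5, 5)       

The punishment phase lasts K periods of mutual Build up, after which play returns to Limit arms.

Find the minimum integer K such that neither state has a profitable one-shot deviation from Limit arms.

Need Σ_{k=1}^{K} δ^k ≥ (29−14)/(14−5) = 1.6667 at δ = 3/4.
At K = 2 the sum is 1.3125 < 1.6667; at K = 3 it is 1.7344 ≥ 1.6667.
So the minimum punishment length is K = 3.

3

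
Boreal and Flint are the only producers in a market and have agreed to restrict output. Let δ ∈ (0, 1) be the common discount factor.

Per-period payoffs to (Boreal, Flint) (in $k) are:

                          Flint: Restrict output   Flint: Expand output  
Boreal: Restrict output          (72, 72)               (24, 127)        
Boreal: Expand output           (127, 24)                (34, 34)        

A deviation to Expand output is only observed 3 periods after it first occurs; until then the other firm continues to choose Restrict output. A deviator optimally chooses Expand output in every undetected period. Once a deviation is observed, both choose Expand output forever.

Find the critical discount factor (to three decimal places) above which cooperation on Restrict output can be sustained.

Deviating for the 3 undetected periods gains 127−72 = 55 per period over cooperation, then loses 72−34 = 38 per period forever once punishment starts.
Gain: 55(1 + δ + … + δ^2); loss: 38·δ^3/(1−δ).
No profitable deviation ⇔ 55(1−δ^3) ≤ 38·δ^3, i.e. δ^3 ≥ 55/(55+38) = 55/93.
Hence δ ≥ (55/93)^(1/3) ≈ 0.839.

0.839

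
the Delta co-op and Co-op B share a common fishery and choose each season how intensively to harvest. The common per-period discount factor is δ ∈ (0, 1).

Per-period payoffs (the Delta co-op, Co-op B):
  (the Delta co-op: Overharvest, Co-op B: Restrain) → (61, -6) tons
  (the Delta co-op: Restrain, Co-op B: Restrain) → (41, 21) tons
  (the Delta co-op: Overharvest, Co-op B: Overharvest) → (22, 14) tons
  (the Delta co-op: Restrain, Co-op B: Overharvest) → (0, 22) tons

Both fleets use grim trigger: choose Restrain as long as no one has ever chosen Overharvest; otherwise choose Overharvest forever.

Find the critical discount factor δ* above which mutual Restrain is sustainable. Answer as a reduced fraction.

For the Delta co-op: deviation gain 61−41 = 20, per-period punishment loss 41−22 = 19. IC gives δ ≥ 20/39.
For Co-op B: gain 1, loss 7 per period, so δ ≥ 1/8.
The tighter constraint is the Delta co-op's, so cooperation needs δ ≥ 20/39.

20/39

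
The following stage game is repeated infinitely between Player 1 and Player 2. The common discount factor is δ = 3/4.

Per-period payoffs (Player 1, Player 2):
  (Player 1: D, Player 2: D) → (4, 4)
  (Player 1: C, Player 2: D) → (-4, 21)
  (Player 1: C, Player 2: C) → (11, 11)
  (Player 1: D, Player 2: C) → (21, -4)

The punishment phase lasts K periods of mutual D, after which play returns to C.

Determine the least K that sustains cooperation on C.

3

Need Σ_{k=1}^{K} δ^k ≥ (21−11)/(11−4) = 1.4286 at δ = 3/4.
At K = 2 the sum is 1.3125 < 1.4286; at K = 3 it is 1.7344 ≥ 1.4286.
So the minimum punishment length is K = 3.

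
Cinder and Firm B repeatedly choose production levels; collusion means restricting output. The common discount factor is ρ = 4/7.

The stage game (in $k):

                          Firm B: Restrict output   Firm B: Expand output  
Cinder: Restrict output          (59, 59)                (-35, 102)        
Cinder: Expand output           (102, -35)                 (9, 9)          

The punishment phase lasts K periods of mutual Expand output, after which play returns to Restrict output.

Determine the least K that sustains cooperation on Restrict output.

2

Need Σ_{k=1}^{K} ρ^k ≥ (102−59)/(59−9) = 0.8600 at ρ = 4/7.
At K = 1 the sum is 0.5714 < 0.8600; at K = 2 it is 0.8980 ≥ 0.8600.
So the minimum punishment length is K = 2.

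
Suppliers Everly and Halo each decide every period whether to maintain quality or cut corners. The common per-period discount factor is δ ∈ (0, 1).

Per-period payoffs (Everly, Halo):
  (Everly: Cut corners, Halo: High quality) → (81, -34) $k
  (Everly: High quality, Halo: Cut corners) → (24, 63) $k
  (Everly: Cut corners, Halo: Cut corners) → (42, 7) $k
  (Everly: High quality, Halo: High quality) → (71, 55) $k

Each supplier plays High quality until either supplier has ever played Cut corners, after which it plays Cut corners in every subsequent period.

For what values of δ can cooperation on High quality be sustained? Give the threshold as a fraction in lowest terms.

Everly: cooperation gives 71 each period; deviation gives 81 once then 42 forever.
  71/(1−δ) ≥ 81 + 42δ/(1−δ) ⇒ δ ≥ 10/39.
Halo: cooperation gives 55 each period; deviation gives 63 once then 7 forever.
  δ ≥ 8/56 = 1/7.
Both must hold, so the binding constraint is Everly's: δ ≥ 10/39.

10/39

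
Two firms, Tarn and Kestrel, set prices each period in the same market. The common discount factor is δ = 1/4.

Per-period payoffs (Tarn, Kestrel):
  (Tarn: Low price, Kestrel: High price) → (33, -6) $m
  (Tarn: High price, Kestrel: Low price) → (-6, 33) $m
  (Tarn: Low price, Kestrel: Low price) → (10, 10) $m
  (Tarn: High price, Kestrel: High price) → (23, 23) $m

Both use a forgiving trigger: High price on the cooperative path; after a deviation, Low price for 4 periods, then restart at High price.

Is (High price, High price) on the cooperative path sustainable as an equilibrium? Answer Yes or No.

Comparing payoff streams over the 5 periods until play realigns: cooperate → 23(1+δ+…+δ^4); deviate → 33 + 10(δ+…+δ^4).
Cooperation is sustained iff (23−10)(δ+…+δ^4) ≥ 33−23.
δ+…+δ^4 = 1/4·(1−(1/4)^4)/(1−1/4) = 0.3320, and (33−23)/(23−10) = 0.7692.
0.3320 < 0.7692, so cooperation is not sustainable.

No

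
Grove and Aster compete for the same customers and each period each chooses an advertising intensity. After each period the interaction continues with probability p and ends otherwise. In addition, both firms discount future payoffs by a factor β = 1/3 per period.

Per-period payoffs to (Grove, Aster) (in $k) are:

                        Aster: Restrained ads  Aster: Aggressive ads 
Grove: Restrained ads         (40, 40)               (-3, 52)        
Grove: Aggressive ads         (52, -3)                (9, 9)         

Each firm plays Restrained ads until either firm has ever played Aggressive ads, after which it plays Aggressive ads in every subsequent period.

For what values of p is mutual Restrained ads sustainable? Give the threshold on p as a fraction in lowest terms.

36/43

Expected continuation weight on next period's payoff is β·p = 1/3·p, which plays the role of the discount factor.
Cooperation requires 1/3·p ≥ (52−40)/(52−9) = 12/43, hence p ≥ 36/43.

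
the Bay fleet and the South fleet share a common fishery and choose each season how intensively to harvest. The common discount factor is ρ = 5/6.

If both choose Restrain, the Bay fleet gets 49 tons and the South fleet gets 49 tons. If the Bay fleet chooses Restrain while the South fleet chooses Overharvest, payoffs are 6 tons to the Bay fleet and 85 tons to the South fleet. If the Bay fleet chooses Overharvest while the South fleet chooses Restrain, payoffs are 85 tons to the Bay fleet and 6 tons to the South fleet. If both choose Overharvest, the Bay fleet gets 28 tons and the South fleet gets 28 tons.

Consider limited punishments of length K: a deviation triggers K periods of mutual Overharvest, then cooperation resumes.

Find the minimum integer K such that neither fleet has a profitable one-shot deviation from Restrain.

IC: ρ(1−ρ^K)/(1−ρ) ≥ (85−49)/(49−28) = 12/7.
With ρ = 5/6: need 1 − ρ^K ≥ 12/7·(1−5/6)/(5/6), i.e. ρ^K ≤ 0.6571.
Since (5/6)^2 = 0.6944 and (5/6)^3 = 0.5787, the smallest such K is 3.

3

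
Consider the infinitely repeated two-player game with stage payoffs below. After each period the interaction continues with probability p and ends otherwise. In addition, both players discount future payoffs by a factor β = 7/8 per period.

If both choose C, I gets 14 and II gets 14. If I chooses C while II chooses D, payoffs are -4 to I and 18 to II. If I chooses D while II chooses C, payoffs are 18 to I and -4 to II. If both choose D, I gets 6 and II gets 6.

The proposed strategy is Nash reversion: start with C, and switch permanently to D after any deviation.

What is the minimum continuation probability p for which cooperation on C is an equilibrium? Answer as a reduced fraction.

With continuation probability p and discount β, the effective per-period discount factor is βp.
Grim-trigger IC: βp ≥ (18−14)/(18−6) = 1/3.
So p ≥ (1/3)/(7/8) = 8/21.

8/21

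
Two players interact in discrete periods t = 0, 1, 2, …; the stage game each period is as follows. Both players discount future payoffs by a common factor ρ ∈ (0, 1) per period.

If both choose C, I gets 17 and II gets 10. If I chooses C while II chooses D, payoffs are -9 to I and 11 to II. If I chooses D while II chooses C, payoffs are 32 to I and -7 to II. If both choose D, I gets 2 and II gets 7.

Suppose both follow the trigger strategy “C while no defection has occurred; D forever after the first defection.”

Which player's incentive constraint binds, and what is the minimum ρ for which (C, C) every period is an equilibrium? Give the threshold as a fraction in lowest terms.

For I: deviation gain 32−17 = 15, per-period punishment loss 17−2 = 15. IC gives ρ ≥ 15/30 = 1/2.
For II: gain 1, loss 3 per period, so ρ ≥ 1/4.
The tighter constraint is I's, so cooperation needs ρ ≥ 1/2.

I; ρ ≥ 1/2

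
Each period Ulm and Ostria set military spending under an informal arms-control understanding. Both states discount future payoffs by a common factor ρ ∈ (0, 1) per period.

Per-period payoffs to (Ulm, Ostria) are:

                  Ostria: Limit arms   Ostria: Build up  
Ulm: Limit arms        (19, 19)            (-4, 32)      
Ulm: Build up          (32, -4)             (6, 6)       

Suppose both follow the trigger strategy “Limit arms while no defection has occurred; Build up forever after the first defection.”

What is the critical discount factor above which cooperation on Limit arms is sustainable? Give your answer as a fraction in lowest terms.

1/2

Under grim trigger the critical discount factor is (T−C)/(T−P) with T = 32, C = 19, P = 6.
ρ* = (32−19)/(32−6) = 13/26 = 1/2.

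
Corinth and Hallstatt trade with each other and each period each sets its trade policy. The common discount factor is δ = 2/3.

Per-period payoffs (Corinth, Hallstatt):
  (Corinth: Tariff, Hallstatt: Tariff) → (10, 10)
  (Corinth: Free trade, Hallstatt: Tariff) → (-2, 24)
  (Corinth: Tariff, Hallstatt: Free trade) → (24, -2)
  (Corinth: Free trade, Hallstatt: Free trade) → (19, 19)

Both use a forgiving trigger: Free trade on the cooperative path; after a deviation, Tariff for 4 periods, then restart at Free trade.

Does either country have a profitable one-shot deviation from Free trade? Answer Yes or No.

Comparing payoff streams over the 5 periods until play realigns: cooperate → 19(1+δ+…+δ^4); deviate → 24 + 10(δ+…+δ^4).
Cooperation is sustained iff (19−10)(δ+…+δ^4) ≥ 24−19.
δ+…+δ^4 = 2/3·(1−(2/3)^4)/(1−2/3) = 1.6049, and (24−19)/(19−10) = 0.5556.
1.6049 ≥ 0.5556, so cooperation is sustainable.

No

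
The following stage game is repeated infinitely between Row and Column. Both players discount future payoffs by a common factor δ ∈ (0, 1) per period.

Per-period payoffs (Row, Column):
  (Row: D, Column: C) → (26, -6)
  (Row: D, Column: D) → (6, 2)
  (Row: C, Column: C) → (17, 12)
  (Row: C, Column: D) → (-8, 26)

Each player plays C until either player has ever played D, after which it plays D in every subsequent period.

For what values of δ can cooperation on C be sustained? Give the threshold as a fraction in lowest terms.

7/12

Row's threshold: (26−17)/(26−6) = 9/20.
Column's threshold: (26−12)/(26−2) = 7/12.
9/20 < 7/12, so Column binds and δ* = 7/12.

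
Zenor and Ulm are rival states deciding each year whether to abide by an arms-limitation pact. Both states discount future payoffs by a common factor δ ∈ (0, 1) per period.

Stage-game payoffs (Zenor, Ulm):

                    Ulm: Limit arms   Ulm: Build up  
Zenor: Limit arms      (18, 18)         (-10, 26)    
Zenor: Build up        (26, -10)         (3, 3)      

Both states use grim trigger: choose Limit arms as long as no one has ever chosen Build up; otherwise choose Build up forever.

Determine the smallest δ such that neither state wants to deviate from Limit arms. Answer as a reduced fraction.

Under grim trigger the critical discount factor is (T−C)/(T−P) with T = 26, C = 18, P = 3.
δ* = (26−18)/(26−3) = 8/23.

8/23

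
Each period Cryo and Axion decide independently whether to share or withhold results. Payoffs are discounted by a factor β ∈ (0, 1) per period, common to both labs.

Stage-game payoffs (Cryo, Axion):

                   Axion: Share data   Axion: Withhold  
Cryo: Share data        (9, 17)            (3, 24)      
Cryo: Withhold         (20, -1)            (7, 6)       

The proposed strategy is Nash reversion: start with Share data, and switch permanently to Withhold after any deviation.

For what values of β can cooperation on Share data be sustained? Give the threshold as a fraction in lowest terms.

11/13

For Cryo: deviation gain 20−9 = 11, per-period punishment loss 9−7 = 2. IC gives β ≥ 11/13.
For Axion: gain 7, loss 11 per period, so β ≥ 7/18.
The tighter constraint is Cryo's, so cooperation needs β ≥ 11/13.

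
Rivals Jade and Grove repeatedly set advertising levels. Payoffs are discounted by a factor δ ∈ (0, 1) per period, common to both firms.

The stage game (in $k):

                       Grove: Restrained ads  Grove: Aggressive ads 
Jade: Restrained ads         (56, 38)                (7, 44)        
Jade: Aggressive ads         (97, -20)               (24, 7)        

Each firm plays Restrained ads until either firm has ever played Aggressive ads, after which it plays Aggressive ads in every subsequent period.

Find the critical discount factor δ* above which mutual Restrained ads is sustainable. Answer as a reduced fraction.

41/73

Jade's threshold: (97−56)/(97−24) = 41/73.
Grove's threshold: (44−38)/(44−7) = 6/37.
41/73 > 6/37, so Jade binds and δ* = 41/73.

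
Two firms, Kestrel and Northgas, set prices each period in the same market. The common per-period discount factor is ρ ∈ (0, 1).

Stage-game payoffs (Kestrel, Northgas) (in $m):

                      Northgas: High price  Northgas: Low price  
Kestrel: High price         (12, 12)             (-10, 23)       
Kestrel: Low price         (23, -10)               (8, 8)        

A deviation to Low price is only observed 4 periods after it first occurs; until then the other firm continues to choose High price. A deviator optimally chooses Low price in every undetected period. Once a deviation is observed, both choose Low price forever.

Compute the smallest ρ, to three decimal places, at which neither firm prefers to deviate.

The best deviation is to choose Low price for all 4 undetected periods, earning 23 each, then 8 forever once detected.
Deviation value: 23(1−ρ^4)/(1−ρ) + 8ρ^4/(1−ρ); cooperation value: 12/(1−ρ).
IC: 12 ≥ 23(1−ρ^4) + 8ρ^4 = 23 − 15ρ^4.
So ρ^4 ≥ 11/15, giving ρ ≥ (11/15)^(1/4) ≈ 0.925.

0.925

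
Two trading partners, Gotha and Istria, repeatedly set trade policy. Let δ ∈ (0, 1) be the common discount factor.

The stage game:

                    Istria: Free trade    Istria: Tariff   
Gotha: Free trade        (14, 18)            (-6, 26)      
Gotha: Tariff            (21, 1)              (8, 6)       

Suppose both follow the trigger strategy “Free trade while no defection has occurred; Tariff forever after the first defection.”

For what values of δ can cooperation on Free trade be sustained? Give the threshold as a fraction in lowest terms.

Gotha's threshold: (21−14)/(21−8) = 7/13.
Istria's threshold: (26−18)/(26−6) = 2/5.
7/13 > 2/5, so Gotha binds and δ* = 7/13.

7/13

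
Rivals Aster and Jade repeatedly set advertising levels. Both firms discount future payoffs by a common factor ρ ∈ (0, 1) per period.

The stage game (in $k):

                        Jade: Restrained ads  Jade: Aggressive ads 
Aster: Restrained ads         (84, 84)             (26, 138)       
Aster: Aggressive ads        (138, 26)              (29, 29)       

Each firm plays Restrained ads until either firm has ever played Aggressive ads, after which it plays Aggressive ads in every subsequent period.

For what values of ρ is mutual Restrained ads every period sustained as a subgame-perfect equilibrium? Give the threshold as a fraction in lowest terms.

54/109

Under grim trigger the critical discount factor is (T−C)/(T−P) with T = 138, C = 84, P = 29.
ρ* = (138−84)/(138−29) = 54/109.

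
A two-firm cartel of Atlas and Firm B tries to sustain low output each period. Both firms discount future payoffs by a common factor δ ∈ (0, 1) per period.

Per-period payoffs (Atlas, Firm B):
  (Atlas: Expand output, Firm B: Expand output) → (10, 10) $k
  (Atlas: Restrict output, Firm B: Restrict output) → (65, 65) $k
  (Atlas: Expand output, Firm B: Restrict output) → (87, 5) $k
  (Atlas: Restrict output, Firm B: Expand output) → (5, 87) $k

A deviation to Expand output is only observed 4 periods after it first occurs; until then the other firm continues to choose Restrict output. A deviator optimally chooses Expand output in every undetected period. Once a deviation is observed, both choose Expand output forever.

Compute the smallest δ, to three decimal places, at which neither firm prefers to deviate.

A deviator earns 87 for 4 periods, then 10 forever; cooperating earns 65 forever. Multiplying the IC by (1−δ):
65 ≥ 87(1−δ^4) + 10δ^4, so 77·δ^4 ≥ 22 and δ^4 ≥ 2/7.
δ ≥ (2/7)^(1/4) ≈ 0.731.

0.731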